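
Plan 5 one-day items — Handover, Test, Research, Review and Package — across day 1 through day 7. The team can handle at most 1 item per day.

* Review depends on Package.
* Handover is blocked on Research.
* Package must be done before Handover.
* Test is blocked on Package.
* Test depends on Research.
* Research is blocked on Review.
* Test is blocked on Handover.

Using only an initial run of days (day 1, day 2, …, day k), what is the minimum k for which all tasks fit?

5

The precedence chain requires at least 5 distinct days.
With at most 1 per day and 5 tasks, at least 5 days are needed.
5 works (last occupied day: day 5): for example Test in day 5, Handover in day 4, Review in day 2, Research in day 3, Package in day 1.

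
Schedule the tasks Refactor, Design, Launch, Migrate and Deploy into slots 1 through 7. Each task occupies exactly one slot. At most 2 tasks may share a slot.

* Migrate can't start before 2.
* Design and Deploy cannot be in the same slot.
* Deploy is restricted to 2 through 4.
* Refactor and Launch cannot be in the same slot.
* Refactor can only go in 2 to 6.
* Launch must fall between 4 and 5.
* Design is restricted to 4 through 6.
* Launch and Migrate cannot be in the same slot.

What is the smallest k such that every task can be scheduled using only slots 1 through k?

With at most 2 per slot and 5 tasks, at least 3 slots are needed.
Design can't be placed before 4, so the schedule must run through at least slot 4.
4 works (last occupied slot: 4): for example Design -> 4, Deploy -> 3, Migrate -> 2, Launch -> 4, Refactor -> 2.

4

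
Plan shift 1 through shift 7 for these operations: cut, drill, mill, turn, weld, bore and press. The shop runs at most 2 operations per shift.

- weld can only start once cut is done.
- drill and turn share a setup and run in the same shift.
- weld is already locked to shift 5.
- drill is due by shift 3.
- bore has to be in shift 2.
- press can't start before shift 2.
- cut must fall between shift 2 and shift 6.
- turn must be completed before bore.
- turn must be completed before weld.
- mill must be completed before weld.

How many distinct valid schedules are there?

42

Splitting on cut: it can be shift 2 (10), shift 3 (16), shift 4 (16). Listing each branch's schedules as (drill, mill, turn, weld, bore, press) by shift number:
cut=shift 2: (1,3,1,5,2,3) (1,3,1,5,2,4) (1,3,1,5,2,5) (1,3,1,5,2,6) (1,3,1,5,2,7) (1,4,1,5,2,3) (1,4,1,5,2,4) (1,4,1,5,2,5) (1,4,1,5,2,6) (1,4,1,5,2,7) — 10.
cut=shift 3: (1,2,1,5,2,3) (1,2,1,5,2,4) (1,2,1,5,2,5) (1,2,1,5,2,6) (1,2,1,5,2,7) (1,3,1,5,2,2) (1,3,1,5,2,4) (1,3,1,5,2,5) (1,3,1,5,2,6) (1,3,1,5,2,7) (1,4,1,5,2,2) (1,4,1,5,2,3) (1,4,1,5,2,4) (1,4,1,5,2,5) (1,4,1,5,2,6) (1,4,1,5,2,7) — 16.
cut=shift 4: (1,2,1,5,2,3) (1,2,1,5,2,4) (1,2,1,5,2,5) (1,2,1,5,2,6) (1,2,1,5,2,7) (1,3,1,5,2,2) (1,3,1,5,2,3) (1,3,1,5,2,4) (1,3,1,5,2,5) (1,3,1,5,2,6) (1,3,1,5,2,7) (1,4,1,5,2,2) (1,4,1,5,2,3) (1,4,1,5,2,5) (1,4,1,5,2,6) (1,4,1,5,2,7) — 16.
Summing: 10 + 16 + 16 = 42.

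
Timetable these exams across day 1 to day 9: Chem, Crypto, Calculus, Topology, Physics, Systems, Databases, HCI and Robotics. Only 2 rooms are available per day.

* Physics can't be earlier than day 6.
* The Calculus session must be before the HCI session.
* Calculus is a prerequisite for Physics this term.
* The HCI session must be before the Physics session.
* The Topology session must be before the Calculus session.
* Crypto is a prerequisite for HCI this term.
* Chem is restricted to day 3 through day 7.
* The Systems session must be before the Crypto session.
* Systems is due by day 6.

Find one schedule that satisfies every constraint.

Databases=day 4; Crypto=day 2; Physics=day 6; Systems=day 1; Topology=day 1; HCI=day 3; Calculus=day 2; Chem=day 3; Robotics=day 4

Checking: Crypto(day 2) before HCI(day 3); Systems(day 1) before Crypto(day 2); Calculus(day 2) before Physics(day 6); HCI(day 3) before Physics(day 6); Calculus(day 2) before HCI(day 3); Topology(day 1) before Calculus(day 2); Chem=day 3 in [day 3,day 7]; Physics=day 6 in [day 6,day 9]; Systems=day 1 in [day 1,day 6]; max 2 per day (cap 2).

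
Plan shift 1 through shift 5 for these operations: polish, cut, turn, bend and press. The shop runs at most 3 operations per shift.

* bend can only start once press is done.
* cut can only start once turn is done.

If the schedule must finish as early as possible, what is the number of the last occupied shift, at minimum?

shift 2

The precedence chain requires at least 2 distinct shifts.
With at most 3 per shift and 5 operations, at least 2 shifts are needed.
2 works (last occupied shift: shift 2): for example polish -> shift 1, cut -> shift 2, bend -> shift 2, turn -> shift 1, press -> shift 1.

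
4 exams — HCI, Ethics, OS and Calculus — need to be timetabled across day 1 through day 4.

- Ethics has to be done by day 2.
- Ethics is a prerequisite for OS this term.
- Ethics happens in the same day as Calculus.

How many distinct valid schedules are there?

Splitting on HCI: it can be day 1 (5), day 2 (5), day 3 (5), day 4 (5). Listing each branch's schedules as (Ethics, OS, Calculus) by day number:
HCI=day 1: (1,2,1) (1,3,1) (1,4,1) (2,3,2) (2,4,2) — 5.
HCI=day 2: (1,2,1) (1,3,1) (1,4,1) (2,3,2) (2,4,2) — 5.
HCI=day 3: (1,2,1) (1,3,1) (1,4,1) (2,3,2) (2,4,2) — 5.
HCI=day 4: (1,2,1) (1,3,1) (1,4,1) (2,3,2) (2,4,2) — 5.
Summing: 5 + 5 + 5 + 5 = 20.

20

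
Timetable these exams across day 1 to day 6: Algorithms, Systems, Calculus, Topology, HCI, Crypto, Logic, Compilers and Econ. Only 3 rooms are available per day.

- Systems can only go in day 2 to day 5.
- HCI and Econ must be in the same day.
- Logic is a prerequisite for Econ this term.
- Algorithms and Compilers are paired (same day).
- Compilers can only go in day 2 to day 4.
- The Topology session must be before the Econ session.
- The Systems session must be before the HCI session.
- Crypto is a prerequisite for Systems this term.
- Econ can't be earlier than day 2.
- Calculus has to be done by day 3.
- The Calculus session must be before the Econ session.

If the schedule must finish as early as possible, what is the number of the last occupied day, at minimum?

The precedence chain requires at least 3 distinct days.
With at most 3 per day and 9 exams, at least 3 days are needed.
Could 3 days be enough, i.e. nothing placed later than day 3? First, Systems's window within 3 days is {day 2, day 3}; Calculus's window within 3 days is {day 1, day 2, day 3}; Compilers's window within 3 days is {day 2, day 3}; Econ's window within 3 days is {day 2, day 3}; Crypto must come before Systems (at day 3 or earlier) → {day 1, day 2}; Calculus must come before Econ (at day 3 or earlier) → {day 1, day 2}; Logic must come before Econ (at day 3 or earlier) → {day 1, day 2}; HCI must come after Systems (at day 2 or later) → {day 3}; Systems must come before HCI (at day 3 or earlier) → {day 2}; Topology must come before Econ (at day 3 or earlier) → {day 1, day 2}; Econ must be in the same day as HCI (in {day 3}) → {day 3}; Algorithms must be in the same day as Compilers (in {day 2, day 3}) → {day 2, day 3}; Crypto must come before Systems (at day 2 or earlier) → {day 1}. Algorithms could then only be at {day 2, day 3}; try each:
- suppose Algorithms is at day 2; Compilers must be in the same day as Algorithms (in {day 2}) → {day 2}; Calculus can't use day 2, already full with Algorithms, Systems and Compilers (limit 3) → {day 1}; Topology can't use day 2, already full with Algorithms, Systems and Compilers (limit 3) → {day 1}; Logic can't use day 2, already full with Algorithms, Systems and Compilers (limit 3) → {day 1}; that puts Calculus, Topology, Crypto and Logic all in day 1 — more than 3 per day.
- suppose Algorithms is at day 3; Compilers must be in the same day as Algorithms (in {day 3}) → {day 3}; that puts Algorithms, HCI, Compilers and Econ all in day 3 — more than 3 per day.
Every option fails, so 3 days is not enough.
4 works (last occupied day: day 4): for example Compilers=day 4, Algorithms=day 4, Econ=day 3, Calculus=day 1, Systems=day 2, Logic=day 2, Crypto=day 1, HCI=day 3, Topology=day 1.

4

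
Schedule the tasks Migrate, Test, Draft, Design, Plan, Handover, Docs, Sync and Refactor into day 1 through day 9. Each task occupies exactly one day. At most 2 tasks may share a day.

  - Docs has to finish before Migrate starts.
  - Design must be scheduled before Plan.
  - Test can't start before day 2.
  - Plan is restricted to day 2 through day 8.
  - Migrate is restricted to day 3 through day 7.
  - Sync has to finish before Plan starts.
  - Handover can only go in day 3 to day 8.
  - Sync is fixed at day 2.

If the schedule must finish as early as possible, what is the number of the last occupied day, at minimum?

day 5

The precedence chain requires at least 2 distinct days.
With at most 2 per day and 9 tasks, at least 5 days are needed.
Migrate can't be placed before day 3, so the schedule must run through at least day 3.
5 works (last occupied day: day 5): for example Draft=day 4, Plan=day 4, Refactor=day 5, Sync=day 2, Handover=day 3, Test=day 2, Migrate=day 3, Docs=day 1, Design=day 1.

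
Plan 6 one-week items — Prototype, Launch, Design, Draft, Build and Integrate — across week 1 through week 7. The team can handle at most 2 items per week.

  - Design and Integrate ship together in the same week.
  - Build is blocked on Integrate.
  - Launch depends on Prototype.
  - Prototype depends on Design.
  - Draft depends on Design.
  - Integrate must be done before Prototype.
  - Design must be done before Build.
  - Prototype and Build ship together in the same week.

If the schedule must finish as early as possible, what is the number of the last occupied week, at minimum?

3

The precedence chain requires at least 3 distinct weeks.
With at most 2 per week and 6 work items, at least 3 weeks are needed.
3 works (last occupied week: week 3): for example Design in week 1, Launch in week 3, Integrate in week 1, Build in week 2, Draft in week 3, Prototype in week 2.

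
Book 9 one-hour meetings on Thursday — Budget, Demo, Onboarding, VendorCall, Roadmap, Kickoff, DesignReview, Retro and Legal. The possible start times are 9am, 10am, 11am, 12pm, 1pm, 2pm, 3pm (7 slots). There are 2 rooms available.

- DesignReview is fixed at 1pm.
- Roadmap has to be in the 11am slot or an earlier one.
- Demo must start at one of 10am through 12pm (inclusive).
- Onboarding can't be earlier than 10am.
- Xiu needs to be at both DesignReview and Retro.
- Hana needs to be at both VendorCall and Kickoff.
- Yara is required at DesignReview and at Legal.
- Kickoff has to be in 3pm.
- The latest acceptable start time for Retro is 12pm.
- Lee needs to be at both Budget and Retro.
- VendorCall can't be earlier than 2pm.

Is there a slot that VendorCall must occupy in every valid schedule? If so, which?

2pm

VendorCall's window is 2pm–3pm.
Kickoff is fixed at 3pm, and VendorCall can't share a slot with Kickoff.
So VendorCall must be 2pm.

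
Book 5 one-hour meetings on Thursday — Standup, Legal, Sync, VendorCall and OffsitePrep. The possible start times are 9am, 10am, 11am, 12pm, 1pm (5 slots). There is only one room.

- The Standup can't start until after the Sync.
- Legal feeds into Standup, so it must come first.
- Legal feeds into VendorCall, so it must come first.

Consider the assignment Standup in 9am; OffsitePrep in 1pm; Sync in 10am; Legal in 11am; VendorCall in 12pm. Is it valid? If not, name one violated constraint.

No. Legal feeds into Standup, so it must come first is not satisfied.

Legal feeds into VendorCall, so it must come first — holds.
Legal feeds into Standup, so it must come first — violated.
The Standup can't start until after the Sync — violated.
There is only one room — holds.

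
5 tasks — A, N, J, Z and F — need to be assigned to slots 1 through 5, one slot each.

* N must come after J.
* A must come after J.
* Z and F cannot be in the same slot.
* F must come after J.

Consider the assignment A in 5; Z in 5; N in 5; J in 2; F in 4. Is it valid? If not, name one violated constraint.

Valid

N must come after J — holds.
A must come after J — holds.
F must come after J — holds.
Z and F cannot be in the same slot — holds.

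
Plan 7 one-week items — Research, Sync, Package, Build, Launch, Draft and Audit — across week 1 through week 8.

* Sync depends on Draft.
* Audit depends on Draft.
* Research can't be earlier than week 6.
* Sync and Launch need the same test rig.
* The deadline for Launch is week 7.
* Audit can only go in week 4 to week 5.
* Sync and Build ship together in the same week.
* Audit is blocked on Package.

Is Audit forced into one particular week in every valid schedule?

Audit can be week 4 (e.g. Sync -> week 2; Launch -> week 1; Research -> week 6; Draft -> week 1; Audit -> week 4; Build -> week 2; Package -> week 1) or week 5 (e.g. Package in week 1, Research in week 6, Sync in week 2, Draft in week 1, Build in week 2, Audit in week 5, Launch in week 1).

No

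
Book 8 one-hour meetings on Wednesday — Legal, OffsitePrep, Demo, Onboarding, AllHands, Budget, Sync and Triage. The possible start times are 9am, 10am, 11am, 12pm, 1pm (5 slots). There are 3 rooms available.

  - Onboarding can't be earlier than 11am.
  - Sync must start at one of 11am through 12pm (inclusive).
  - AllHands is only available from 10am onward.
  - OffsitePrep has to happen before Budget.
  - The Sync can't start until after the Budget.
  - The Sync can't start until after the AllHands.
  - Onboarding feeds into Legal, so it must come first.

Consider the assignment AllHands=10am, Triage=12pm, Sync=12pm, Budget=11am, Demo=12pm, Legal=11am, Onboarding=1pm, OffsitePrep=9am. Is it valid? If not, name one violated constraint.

Invalid. Onboarding feeds into Legal, so it must come first.

Sync must start at one of 11am through 12pm (inclusive) — holds.
Onboarding feeds into Legal, so it must come first — violated.
AllHands is only available from 10am onward — holds.
Onboarding can't be earlier than 11am — holds.
The Sync can't start until after the AllHands — holds.
OffsitePrep has to happen before Budget — holds.
The Sync can't start until after the Budget — holds.
There are 3 rooms available — holds.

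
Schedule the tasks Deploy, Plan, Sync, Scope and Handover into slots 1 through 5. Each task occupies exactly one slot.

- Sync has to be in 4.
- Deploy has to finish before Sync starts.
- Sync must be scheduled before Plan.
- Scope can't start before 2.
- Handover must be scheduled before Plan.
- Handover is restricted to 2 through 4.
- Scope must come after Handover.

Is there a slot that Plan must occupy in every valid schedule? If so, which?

Precedence pushes Plan to at least 5.
So Plan is pinned to 5.

5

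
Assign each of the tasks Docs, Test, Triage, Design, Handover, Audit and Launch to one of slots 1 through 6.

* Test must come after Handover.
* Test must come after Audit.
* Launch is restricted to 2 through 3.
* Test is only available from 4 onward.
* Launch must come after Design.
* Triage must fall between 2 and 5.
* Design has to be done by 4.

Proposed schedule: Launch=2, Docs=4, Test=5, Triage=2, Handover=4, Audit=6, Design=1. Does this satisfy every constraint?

Test must come after Audit — violated.
Triage must fall between 2 and 5 — holds.
Launch is restricted to 2 through 3 — holds.
Launch must come after Design — holds.
Design has to be done by 4 — holds.
Test is only available from 4 onward — holds.
Test must come after Handover — holds.

No. Test must come after Audit is not satisfied.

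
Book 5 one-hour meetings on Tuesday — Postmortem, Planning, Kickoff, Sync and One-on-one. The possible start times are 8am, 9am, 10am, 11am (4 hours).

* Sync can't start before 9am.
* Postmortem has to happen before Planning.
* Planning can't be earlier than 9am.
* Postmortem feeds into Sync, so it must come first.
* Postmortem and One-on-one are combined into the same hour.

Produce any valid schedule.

One-on-one -> 8am; Sync -> 9am; Planning -> 9am; Kickoff -> 8am; Postmortem -> 8am

Checking: Postmortem(8am) before Sync(9am); Postmortem(8am) before Planning(9am); Postmortem = One-on-one = 8am; Planning=9am in [9am,11am]; Sync=9am in [9am,11am].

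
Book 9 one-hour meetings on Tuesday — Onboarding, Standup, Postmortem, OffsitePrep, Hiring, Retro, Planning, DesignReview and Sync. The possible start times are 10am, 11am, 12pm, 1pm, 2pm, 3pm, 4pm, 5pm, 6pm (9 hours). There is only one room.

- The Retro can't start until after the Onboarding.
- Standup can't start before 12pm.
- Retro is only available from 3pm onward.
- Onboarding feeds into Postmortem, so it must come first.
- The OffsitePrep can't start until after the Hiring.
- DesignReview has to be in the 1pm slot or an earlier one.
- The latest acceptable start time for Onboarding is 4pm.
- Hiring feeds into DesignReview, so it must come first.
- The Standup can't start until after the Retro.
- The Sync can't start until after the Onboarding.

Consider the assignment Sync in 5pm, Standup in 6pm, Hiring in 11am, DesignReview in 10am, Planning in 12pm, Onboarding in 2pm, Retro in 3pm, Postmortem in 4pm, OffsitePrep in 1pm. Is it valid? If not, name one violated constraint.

The Retro can't start until after the Onboarding — holds.
Hiring feeds into DesignReview, so it must come first — violated.
The OffsitePrep can't start until after the Hiring — holds.
Retro is only available from 3pm onward — holds.
The latest acceptable start time for Onboarding is 4pm — holds.
DesignReview has to be in the 1pm slot or an earlier one — holds.
Onboarding feeds into Postmortem, so it must come first — holds.
There is only one room — holds.
Standup can't start before 12pm — holds.
The Sync can't start until after the Onboarding — holds.
The Standup can't start until after the Retro — holds.

No — it violates: Hiring feeds into DesignReview, so it must come first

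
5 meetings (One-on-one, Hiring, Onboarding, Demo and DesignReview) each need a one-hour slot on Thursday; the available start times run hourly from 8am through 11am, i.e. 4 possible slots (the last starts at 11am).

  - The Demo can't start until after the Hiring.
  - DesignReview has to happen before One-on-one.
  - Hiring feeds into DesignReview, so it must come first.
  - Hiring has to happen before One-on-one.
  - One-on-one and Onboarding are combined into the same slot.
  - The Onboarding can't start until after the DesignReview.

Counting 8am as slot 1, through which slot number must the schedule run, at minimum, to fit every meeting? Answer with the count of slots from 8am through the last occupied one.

3 slots

The precedence chain requires at least 3 distinct slots.
3 works (last occupied slot: 10am): for example Demo=9am, Onboarding=10am, Hiring=8am, DesignReview=9am, One-on-one=10am.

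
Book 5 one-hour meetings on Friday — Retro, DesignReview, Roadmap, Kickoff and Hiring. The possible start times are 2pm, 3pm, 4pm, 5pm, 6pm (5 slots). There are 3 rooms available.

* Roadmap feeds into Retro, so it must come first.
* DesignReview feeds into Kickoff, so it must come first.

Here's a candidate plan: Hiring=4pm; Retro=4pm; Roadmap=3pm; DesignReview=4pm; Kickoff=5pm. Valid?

Valid

There are 3 rooms available — holds.
DesignReview feeds into Kickoff, so it must come first — holds.
Roadmap feeds into Retro, so it must come first — holds.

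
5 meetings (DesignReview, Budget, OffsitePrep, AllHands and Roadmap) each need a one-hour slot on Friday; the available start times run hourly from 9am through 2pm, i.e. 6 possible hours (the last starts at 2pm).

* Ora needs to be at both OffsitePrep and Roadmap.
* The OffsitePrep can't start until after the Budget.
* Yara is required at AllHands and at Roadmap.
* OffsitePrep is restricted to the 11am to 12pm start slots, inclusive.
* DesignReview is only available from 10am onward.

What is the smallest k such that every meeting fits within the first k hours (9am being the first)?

3 hours

The precedence chain requires at least 2 distinct hours.
OffsitePrep can't be placed before 11am — that is hour 3 counting from 9am — so the schedule must run through at least 3 hours.
3 works (last occupied hour: 11am): for example Budget in 9am; AllHands in 9am; OffsitePrep in 11am; DesignReview in 10am; Roadmap in 10am.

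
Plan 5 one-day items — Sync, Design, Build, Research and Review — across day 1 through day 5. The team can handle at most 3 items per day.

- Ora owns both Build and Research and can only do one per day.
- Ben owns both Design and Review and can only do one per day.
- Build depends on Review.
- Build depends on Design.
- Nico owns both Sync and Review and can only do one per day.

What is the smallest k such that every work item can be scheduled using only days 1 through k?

The precedence chain requires at least 2 distinct days.
With at most 3 per day and 5 work items, at least 2 days are needed.
Could 2 days be enough, i.e. nothing placed later than day 2? No: Build must come after Review (at day 1 or later) → {day 2}; Review must come before Build (at day 2 or earlier) → {day 1}; Design must come before Build (at day 2 or earlier) → {day 1}; Review can't share with Design (day 1) → nothing is left.
So 2 days is not enough.
3 works (last occupied day: day 3): for example Design -> day 1, Build -> day 3, Review -> day 2, Sync -> day 1, Research -> day 1.

3 days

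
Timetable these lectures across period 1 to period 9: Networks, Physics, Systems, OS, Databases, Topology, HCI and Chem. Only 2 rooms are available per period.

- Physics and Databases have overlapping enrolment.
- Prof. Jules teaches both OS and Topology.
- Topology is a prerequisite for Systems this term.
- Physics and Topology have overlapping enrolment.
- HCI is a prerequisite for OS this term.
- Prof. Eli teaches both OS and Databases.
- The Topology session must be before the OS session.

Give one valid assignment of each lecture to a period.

OS -> period 2; Systems -> period 2; HCI -> period 1; Networks -> period 3; Topology -> period 1; Physics -> period 3; Databases -> period 4; Chem -> period 4

Checking: Topology(period 1) before Systems(period 2); HCI(period 1) before OS(period 2); Topology(period 1) before OS(period 2); OS(period 2) != Topology(period 1); Physics(period 3) != Topology(period 1); Physics(period 3) != Databases(period 4); OS(period 2) != Databases(period 4); max 2 per period (cap 2).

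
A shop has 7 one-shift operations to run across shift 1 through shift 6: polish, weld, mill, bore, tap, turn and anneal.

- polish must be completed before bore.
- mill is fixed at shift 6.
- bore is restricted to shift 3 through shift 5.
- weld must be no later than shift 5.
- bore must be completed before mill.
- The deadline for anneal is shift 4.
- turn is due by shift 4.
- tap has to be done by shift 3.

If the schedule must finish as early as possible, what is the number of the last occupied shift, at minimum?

The precedence chain requires at least 3 distinct shifts.
mill can't be placed before shift 6, so the schedule must run through at least shift 6.
6 works (last occupied shift: shift 6): for example tap=shift 1, polish=shift 1, mill=shift 6, bore=shift 3, turn=shift 1, anneal=shift 1, weld=shift 1.

shift 6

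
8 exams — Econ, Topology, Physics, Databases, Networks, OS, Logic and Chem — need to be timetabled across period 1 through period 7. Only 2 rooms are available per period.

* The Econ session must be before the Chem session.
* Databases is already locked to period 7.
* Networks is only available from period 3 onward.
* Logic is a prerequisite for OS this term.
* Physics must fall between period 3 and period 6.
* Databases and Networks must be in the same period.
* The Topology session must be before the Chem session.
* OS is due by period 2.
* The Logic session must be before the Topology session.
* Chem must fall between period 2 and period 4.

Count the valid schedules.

Splitting on Econ: it can be period 1 (12), period 2 (4), period 3 (7). Listing each branch's schedules as (Topology, Physics, Databases, Networks, OS, Logic, Chem) by period number:
Econ=period 1: (2,3,7,7,2,1,3) (2,3,7,7,2,1,4) (2,4,7,7,2,1,3) (2,4,7,7,2,1,4) (2,5,7,7,2,1,3) (2,5,7,7,2,1,4) (2,6,7,7,2,1,3) (2,6,7,7,2,1,4) (3,3,7,7,2,1,4) (3,4,7,7,2,1,4) (3,5,7,7,2,1,4) (3,6,7,7,2,1,4) — 12.
Econ=period 2: (3,3,7,7,2,1,4) (3,4,7,7,2,1,4) (3,5,7,7,2,1,4) (3,6,7,7,2,1,4) — 4.
Econ=period 3: (2,3,7,7,2,1,4) (2,4,7,7,2,1,4) (2,5,7,7,2,1,4) (2,6,7,7,2,1,4) (3,4,7,7,2,1,4) (3,5,7,7,2,1,4) (3,6,7,7,2,1,4) — 7.
Summing: 12 + 4 + 7 = 23.

23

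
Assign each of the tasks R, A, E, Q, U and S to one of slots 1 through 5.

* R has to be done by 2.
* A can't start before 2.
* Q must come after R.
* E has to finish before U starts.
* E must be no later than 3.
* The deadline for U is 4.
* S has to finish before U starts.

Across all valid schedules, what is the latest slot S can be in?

Downstream work caps S at 3.
S at 3 is achievable: S=3, Q=2, R=1, U=4, A=2, E=1.

3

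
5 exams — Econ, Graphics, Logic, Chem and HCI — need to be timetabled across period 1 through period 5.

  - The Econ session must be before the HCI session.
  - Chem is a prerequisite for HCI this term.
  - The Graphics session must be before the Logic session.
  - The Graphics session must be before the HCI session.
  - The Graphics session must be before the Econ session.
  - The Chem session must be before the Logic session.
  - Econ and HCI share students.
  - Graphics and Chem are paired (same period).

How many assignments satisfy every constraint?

35

Splitting on Econ: it can be period 2 (12), period 3 (14), period 4 (9). Listing each branch's schedules as (Graphics, Logic, Chem, HCI) by period number:
Econ=period 2: (1,2,1,3) (1,2,1,4) (1,2,1,5) (1,3,1,3) (1,3,1,4) (1,3,1,5) (1,4,1,3) (1,4,1,4) (1,4,1,5) (1,5,1,3) (1,5,1,4) (1,5,1,5) — 12.
Econ=period 3: (1,2,1,4) (1,2,1,5) (1,3,1,4) (1,3,1,5) (1,4,1,4) (1,4,1,5) (1,5,1,4) (1,5,1,5) (2,3,2,4) (2,3,2,5) (2,4,2,4) (2,4,2,5) (2,5,2,4) (2,5,2,5) — 14.
Econ=period 4: (1,2,1,5) (1,3,1,5) (1,4,1,5) (1,5,1,5) (2,3,2,5) (2,4,2,5) (2,5,2,5) (3,4,3,5) (3,5,3,5) — 9.
Summing: 12 + 14 + 9 = 35.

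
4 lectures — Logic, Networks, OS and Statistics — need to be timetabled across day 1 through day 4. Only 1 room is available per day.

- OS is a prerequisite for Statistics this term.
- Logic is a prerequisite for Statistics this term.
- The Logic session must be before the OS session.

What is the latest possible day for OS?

Precedence pushes OS to at least day 2; downstream work caps OS at day 3.
OS at day 3 is achievable: Networks=day 2; Statistics=day 4; Logic=day 1; OS=day 3.

day 3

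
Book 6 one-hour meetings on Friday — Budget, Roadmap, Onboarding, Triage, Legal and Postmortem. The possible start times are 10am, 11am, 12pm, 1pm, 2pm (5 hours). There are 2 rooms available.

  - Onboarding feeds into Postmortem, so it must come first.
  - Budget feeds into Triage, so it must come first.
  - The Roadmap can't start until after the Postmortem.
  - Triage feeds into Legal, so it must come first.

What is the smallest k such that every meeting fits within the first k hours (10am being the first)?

3

The precedence chain requires at least 3 distinct hours.
With at most 2 per hour and 6 meetings, at least 3 hours are needed.
3 works (last occupied hour: 12pm): for example Legal -> 12pm, Budget -> 10am, Triage -> 11am, Roadmap -> 12pm, Onboarding -> 10am, Postmortem -> 11am.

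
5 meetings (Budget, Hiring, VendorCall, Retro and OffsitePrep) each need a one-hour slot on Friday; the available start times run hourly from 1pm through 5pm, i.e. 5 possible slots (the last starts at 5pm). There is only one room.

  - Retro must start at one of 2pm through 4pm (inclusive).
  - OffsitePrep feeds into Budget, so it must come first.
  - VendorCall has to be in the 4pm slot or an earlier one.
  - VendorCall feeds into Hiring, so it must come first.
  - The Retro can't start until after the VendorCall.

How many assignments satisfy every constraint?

14

Splitting on Budget: it can be 2pm (1), 3pm (2), 4pm (3), 5pm (8). Listing each branch's schedules as (Hiring, VendorCall, Retro, OffsitePrep):
Budget=2pm: (5pm,3pm,4pm,1pm) — 1.
Budget=3pm: (5pm,1pm,4pm,2pm) (5pm,2pm,4pm,1pm) — 2.
Budget=4pm: (5pm,1pm,2pm,3pm) (5pm,1pm,3pm,2pm) (5pm,2pm,3pm,1pm) — 3.
Budget=5pm: (2pm,1pm,3pm,4pm) (2pm,1pm,4pm,3pm) (3pm,1pm,2pm,4pm) (3pm,1pm,4pm,2pm) (3pm,2pm,4pm,1pm) (4pm,1pm,2pm,3pm) (4pm,1pm,3pm,2pm) (4pm,2pm,3pm,1pm) — 8.
Summing: 1 + 2 + 3 + 8 = 14.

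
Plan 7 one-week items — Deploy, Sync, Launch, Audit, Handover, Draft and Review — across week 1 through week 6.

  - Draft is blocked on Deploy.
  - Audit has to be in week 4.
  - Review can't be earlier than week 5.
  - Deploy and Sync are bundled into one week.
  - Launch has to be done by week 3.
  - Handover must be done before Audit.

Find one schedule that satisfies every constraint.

Draft=week 2, Audit=week 4, Handover=week 1, Launch=week 1, Sync=week 1, Deploy=week 1, Review=week 5

Checking: Handover(week 1) before Audit(week 4); Deploy(week 1) before Draft(week 2); Deploy = Sync = week 1; Review=week 5 in [week 5,week 6]; Audit=week 4 in [week 4,week 4]; Launch=week 1 in [week 1,week 3].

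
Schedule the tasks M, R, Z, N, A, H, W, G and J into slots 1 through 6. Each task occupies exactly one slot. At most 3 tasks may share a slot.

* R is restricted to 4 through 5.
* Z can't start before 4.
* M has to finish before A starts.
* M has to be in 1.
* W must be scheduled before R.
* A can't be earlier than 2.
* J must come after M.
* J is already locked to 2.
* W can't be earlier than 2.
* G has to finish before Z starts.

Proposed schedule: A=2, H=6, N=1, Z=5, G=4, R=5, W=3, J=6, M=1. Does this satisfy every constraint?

W can't be earlier than 2 — holds.
J must come after M — holds.
W must be scheduled before R — holds.
G has to finish before Z starts — holds.
M has to finish before A starts — holds.
R is restricted to 4 through 5 — holds.
At most 3 tasks may share a slot — holds.
J is already locked to 2 — violated.
A can't be earlier than 2 — holds.
M has to be in 1 — holds.
Z can't start before 4 — holds.

Invalid. J is already locked to 2.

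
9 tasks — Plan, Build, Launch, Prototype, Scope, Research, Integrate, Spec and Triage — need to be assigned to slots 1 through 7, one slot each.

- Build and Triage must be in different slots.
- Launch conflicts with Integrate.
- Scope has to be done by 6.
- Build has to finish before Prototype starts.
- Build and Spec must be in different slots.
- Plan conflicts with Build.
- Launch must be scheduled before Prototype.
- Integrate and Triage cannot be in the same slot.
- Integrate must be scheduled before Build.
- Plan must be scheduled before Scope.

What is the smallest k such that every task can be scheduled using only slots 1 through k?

The precedence chain requires at least 3 distinct slots.
3 works (last occupied slot: 3): for example Research=1; Spec=1; Scope=2; Build=2; Triage=3; Plan=1; Launch=2; Integrate=1; Prototype=3.

3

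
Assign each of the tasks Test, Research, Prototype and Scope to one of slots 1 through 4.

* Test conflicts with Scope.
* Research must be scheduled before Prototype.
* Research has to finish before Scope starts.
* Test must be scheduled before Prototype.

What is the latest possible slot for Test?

Downstream work caps Test at 3.
Test at 3 is achievable: Research=1; Prototype=4; Test=3; Scope=2.

3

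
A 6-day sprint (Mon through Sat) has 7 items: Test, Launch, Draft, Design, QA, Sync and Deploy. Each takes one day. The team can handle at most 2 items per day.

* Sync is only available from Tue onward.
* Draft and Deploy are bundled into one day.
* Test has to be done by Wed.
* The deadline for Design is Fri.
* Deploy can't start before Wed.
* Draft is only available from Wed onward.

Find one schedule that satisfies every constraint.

Draft -> Wed, QA -> Thu, Test -> Mon, Design -> Mon, Sync -> Tue, Deploy -> Wed, Launch -> Tue

Checking: Draft = Deploy = Wed; Sync=Tue in [Tue,Sat]; Test=Mon in [Mon,Wed]; Deploy=Wed in [Wed,Sat]; Design=Mon in [Mon,Fri]; Draft=Wed in [Wed,Sat]; max 2 per day (cap 2).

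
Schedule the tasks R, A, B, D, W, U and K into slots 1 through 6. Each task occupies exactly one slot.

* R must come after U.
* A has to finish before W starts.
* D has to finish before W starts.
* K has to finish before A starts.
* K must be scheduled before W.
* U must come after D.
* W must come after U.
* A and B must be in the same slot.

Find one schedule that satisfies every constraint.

R -> 3; A -> 2; D -> 1; U -> 2; K -> 1; W -> 3; B -> 2

Checking: K(1) before W(3); K(1) before A(2); D(1) before W(3); A(2) before W(3); D(1) before U(2); U(2) before R(3); U(2) before W(3); A = B = 2.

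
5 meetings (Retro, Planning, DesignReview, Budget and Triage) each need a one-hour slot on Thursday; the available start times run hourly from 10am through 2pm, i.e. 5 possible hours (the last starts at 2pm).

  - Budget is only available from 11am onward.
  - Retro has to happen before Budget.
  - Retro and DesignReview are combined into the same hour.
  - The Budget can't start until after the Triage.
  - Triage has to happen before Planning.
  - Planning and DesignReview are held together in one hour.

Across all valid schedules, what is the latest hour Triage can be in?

12pm

Downstream work caps Triage at 12pm.
Triage at 12pm is achievable: DesignReview -> 1pm, Budget -> 2pm, Planning -> 1pm, Retro -> 1pm, Triage -> 12pm.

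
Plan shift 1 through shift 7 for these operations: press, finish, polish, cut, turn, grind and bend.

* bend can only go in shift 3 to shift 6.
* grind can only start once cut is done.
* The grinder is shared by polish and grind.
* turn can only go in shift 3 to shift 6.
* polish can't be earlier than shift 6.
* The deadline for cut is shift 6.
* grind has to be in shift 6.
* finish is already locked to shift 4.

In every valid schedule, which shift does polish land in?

polish's window is shift 6–shift 7.
grind is fixed at shift 6, and polish can't share a shift with grind.
So polish must be shift 7.

shift 7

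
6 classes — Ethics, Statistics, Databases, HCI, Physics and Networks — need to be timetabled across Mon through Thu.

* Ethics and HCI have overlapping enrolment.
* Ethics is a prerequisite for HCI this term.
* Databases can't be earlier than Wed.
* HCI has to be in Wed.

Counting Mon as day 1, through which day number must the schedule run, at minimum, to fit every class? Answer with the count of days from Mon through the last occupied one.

The precedence chain requires at least 2 distinct days.
Databases can't be placed before Wed — that is day 3 counting from Mon — so the schedule must run through at least 3 days.
3 works (last occupied day: Wed): for example Statistics=Mon, Physics=Mon, HCI=Wed, Ethics=Mon, Networks=Mon, Databases=Wed.

3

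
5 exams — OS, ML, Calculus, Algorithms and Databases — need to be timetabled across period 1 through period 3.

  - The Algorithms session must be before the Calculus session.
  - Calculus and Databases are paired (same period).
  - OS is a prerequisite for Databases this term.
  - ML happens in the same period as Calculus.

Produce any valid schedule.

Calculus in period 2, OS in period 1, Algorithms in period 1, Databases in period 2, ML in period 2

Checking: Algorithms(period 1) before Calculus(period 2); OS(period 1) before Databases(period 2); ML = Calculus = period 2; Calculus = Databases = period 2.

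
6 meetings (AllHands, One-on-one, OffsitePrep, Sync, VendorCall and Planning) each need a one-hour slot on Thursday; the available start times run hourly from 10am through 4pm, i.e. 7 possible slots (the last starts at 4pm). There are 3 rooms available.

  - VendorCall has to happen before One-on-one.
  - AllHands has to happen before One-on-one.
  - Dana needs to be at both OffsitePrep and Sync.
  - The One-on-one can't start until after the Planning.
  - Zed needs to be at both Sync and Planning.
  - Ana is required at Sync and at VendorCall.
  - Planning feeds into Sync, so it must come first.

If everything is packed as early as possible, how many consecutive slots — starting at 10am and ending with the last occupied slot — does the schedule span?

3

The precedence chain requires at least 2 distinct slots.
With at most 3 per slot and 6 meetings, at least 2 slots are needed.
Could 2 slots be enough, i.e. nothing placed later than 11am? No: One-on-one must come after AllHands (at 10am or later) → {11am}; AllHands must come before One-on-one (at 11am or earlier) → {10am}; Planning must come before One-on-one (at 11am or earlier) → {10am}; VendorCall must come before One-on-one (at 11am or earlier) → {10am}; Sync must come after Planning (at 10am or later) → {11am}; OffsitePrep can't share with Sync (11am) → {10am}; that puts AllHands, OffsitePrep, VendorCall and Planning all in 10am — more than 3 per slot.
So 2 slots is not enough.
3 works (last occupied slot: 12pm): for example Planning -> 10am, VendorCall -> 10am, One-on-one -> 11am, AllHands -> 10am, OffsitePrep -> 12pm, Sync -> 11am.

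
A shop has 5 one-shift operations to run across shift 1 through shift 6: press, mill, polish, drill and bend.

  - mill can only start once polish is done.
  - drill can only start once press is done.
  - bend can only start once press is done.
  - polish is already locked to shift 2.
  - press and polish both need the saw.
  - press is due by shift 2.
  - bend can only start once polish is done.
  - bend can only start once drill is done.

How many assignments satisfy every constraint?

Splitting on mill: it can be shift 3 (10), shift 4 (10), shift 5 (10), shift 6 (10). Listing each branch's schedules as (press, polish, drill, bend) by shift number:
mill=shift 3: (1,2,2,3) (1,2,2,4) (1,2,2,5) (1,2,2,6) (1,2,3,4) (1,2,3,5) (1,2,3,6) (1,2,4,5) (1,2,4,6) (1,2,5,6) — 10.
mill=shift 4: (1,2,2,3) (1,2,2,4) (1,2,2,5) (1,2,2,6) (1,2,3,4) (1,2,3,5) (1,2,3,6) (1,2,4,5) (1,2,4,6) (1,2,5,6) — 10.
mill=shift 5: (1,2,2,3) (1,2,2,4) (1,2,2,5) (1,2,2,6) (1,2,3,4) (1,2,3,5) (1,2,3,6) (1,2,4,5) (1,2,4,6) (1,2,5,6) — 10.
mill=shift 6: (1,2,2,3) (1,2,2,4) (1,2,2,5) (1,2,2,6) (1,2,3,4) (1,2,3,5) (1,2,3,6) (1,2,4,5) (1,2,4,6) (1,2,5,6) — 10.
Summing: 10 + 10 + 10 + 10 = 40.

40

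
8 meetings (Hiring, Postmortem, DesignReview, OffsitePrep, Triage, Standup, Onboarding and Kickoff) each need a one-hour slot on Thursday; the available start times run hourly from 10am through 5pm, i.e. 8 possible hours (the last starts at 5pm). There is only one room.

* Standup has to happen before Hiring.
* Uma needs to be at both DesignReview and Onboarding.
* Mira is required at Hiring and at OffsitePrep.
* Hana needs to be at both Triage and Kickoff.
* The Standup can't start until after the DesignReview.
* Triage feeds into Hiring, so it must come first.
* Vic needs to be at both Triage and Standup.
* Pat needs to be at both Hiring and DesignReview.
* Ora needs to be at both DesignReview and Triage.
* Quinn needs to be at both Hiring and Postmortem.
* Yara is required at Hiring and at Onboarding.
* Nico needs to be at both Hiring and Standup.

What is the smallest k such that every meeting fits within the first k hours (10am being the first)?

The precedence chain requires at least 3 distinct hours.
With at most 1 per hour and 8 meetings, at least 8 hours are needed.
8 works (last occupied hour: 5pm): for example Onboarding -> 4pm, Hiring -> 1pm, Postmortem -> 2pm, Kickoff -> 5pm, Triage -> 12pm, Standup -> 11am, DesignReview -> 10am, OffsitePrep -> 3pm.

8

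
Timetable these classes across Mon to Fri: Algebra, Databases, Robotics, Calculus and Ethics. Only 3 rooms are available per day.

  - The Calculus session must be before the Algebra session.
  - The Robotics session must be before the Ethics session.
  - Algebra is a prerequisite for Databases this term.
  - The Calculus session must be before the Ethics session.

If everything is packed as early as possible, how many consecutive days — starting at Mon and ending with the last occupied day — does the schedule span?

The precedence chain requires at least 3 distinct days.
With at most 3 per day and 5 classes, at least 2 days are needed.
3 works (last occupied day: Wed): for example Algebra=Tue, Robotics=Mon, Databases=Wed, Ethics=Tue, Calculus=Mon.

3 days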